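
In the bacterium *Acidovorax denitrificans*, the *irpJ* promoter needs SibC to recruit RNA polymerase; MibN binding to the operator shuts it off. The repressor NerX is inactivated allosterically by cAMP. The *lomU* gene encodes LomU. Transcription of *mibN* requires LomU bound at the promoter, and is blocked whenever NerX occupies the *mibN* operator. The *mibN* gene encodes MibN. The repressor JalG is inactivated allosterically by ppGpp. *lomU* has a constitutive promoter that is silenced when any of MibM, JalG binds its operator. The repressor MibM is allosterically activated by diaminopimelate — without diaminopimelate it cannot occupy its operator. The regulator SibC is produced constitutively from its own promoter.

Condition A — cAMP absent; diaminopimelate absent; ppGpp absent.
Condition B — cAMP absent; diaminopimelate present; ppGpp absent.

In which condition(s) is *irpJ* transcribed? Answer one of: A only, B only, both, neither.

both

Condition A:
cAMP is absent, so NerX is active.
Diaminopimelate is absent, so MibM is inactive.
ppGpp is absent, so JalG is active.
With repressor JalG bound, *lomU* is not transcribed.
So LomU is not produced.
With repressor NerX bound, *mibN* is not transcribed.
So MibN is not produced.
SibC is produced constitutively and is active.
No repressor is bound and SibC is active, so *irpJ* is transcribed.
→ *irpJ* is ON in A.
Condition B:
cAMP is absent, so NerX is active.
Diaminopimelate is present, so MibM is active.
ppGpp is absent, so JalG is active.
With repressor MibM bound, *lomU* is not transcribed.
So LomU is not produced.
With repressor NerX bound, *mibN* is not transcribed.
So MibN is not produced.
SibC is produced constitutively and is active.
No repressor is bound and SibC is active, so *irpJ* is transcribed.
→ *irpJ* is ON in B.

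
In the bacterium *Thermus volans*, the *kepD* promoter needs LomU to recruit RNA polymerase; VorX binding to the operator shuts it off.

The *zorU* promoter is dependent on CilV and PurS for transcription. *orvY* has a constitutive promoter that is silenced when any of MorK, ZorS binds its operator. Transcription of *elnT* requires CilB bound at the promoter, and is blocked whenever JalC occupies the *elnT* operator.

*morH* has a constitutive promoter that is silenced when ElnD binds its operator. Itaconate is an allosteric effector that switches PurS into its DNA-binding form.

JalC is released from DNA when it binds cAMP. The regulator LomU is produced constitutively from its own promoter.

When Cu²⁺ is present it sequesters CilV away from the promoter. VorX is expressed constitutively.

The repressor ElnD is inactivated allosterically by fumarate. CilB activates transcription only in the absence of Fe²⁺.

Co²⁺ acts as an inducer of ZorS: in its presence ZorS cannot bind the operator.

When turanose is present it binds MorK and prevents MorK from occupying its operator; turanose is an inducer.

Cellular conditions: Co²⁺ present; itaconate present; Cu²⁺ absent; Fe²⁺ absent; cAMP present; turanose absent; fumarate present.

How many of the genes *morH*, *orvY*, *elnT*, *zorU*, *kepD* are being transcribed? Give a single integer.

3

Fumarate is present, so ElnD is inactive.
With no repressor bound, *morH* is transcribed.
→ *morH* is ON.
Turanose is absent, so MorK is active.
Co²⁺ is present, so ZorS is inactive.
With repressor MorK bound, *orvY* is not transcribed.
→ *orvY* is OFF.
cAMP is present, so JalC is inactive.
Fe²⁺ is absent, so CilB is active.
No repressor is bound and CilB is active, so *elnT* is transcribed.
→ *elnT* is ON.
Cu²⁺ is absent, so CilV is active.
Itaconate is present, so PurS is active.
No repressor is bound and CilV and PurS are active, so *zorU* is transcribed.
→ *zorU* is ON.
LomU is produced constitutively and is active.
VorX is produced constitutively and is active.
With repressor VorX bound, *kepD* is not transcribed.
→ *kepD* is OFF.
3 of the 5 genes are transcribed.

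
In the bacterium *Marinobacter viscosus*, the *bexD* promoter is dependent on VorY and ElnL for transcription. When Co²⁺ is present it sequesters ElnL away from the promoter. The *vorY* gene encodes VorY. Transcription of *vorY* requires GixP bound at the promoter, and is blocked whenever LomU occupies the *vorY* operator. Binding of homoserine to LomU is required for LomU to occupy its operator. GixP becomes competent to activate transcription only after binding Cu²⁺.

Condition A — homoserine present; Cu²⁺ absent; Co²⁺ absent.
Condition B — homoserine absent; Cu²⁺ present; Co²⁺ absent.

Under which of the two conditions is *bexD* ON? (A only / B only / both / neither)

B only

Condition A:
Homoserine is present, so LomU is active.
Cu²⁺ is absent, so GixP is inactive.
With repressor LomU bound, *vorY* is not transcribed.
So VorY is not produced.
Co²⁺ is absent, so ElnL is active.
Required activator VorY is absent, so *bexD* is not transcribed.
→ *bexD* is OFF in A.
Condition B:
Homoserine is absent, so LomU is inactive.
Cu²⁺ is present, so GixP is active.
No repressor is bound and GixP is active, so *vorY* is transcribed.
So VorY is produced and active.
Co²⁺ is absent, so ElnL is active.
No repressor is bound and VorY and ElnL are active, so *bexD* is transcribed.
→ *bexD* is ON in B.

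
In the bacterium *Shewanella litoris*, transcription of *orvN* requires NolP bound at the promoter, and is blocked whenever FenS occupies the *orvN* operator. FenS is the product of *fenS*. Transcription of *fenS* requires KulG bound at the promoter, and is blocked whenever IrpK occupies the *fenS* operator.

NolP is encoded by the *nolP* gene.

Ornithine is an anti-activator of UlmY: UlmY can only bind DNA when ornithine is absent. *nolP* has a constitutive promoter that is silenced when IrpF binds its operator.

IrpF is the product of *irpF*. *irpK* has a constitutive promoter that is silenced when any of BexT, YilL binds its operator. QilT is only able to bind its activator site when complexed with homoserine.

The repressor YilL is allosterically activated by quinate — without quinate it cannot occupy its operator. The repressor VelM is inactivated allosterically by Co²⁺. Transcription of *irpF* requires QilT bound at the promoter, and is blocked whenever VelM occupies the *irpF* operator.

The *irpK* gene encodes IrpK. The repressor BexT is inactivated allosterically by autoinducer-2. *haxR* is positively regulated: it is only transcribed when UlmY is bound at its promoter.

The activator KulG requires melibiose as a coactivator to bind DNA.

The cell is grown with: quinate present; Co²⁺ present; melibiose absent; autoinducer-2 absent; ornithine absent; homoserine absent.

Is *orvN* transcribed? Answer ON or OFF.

ON

Co²⁺ is present, so VelM is inactive.
Homoserine is absent, so QilT is inactive.
Required activator QilT is absent, so *irpF* is not transcribed.
So IrpF is not produced.
With no repressor bound, *nolP* is transcribed.
So NolP is produced and active.
Autoinducer-2 is absent, so BexT is active.
Quinate is present, so YilL is active.
With repressor BexT bound, *irpK* is not transcribed.
So IrpK is not produced.
Melibiose is absent, so KulG is inactive.
Required activator KulG is absent, so *fenS* is not transcribed.
So FenS is not produced.
No repressor is bound and NolP is active, so *orvN* is transcribed.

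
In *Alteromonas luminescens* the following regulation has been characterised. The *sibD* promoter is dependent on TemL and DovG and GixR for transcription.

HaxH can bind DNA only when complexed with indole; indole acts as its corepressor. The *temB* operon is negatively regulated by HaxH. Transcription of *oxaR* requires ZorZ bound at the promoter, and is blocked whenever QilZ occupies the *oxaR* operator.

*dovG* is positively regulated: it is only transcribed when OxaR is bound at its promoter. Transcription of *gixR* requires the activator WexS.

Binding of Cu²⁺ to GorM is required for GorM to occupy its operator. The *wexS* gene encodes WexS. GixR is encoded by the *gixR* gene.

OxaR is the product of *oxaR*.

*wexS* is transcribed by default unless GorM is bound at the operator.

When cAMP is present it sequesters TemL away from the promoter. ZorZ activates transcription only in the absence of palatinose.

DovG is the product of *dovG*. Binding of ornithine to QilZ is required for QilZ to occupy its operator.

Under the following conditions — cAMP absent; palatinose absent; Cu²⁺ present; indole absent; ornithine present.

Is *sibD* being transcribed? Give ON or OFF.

cAMP is absent, so TemL is active.
Ornithine is present, so QilZ is active.
Palatinose is absent, so ZorZ is active.
With repressor QilZ bound, *oxaR* is not transcribed.
So OxaR is not produced.
Required activator OxaR is absent, so *dovG* is not transcribed.
So DovG is not produced.
Cu²⁺ is present, so GorM is active.
With repressor GorM bound, *wexS* is not transcribed.
So WexS is not produced.
Required activator WexS is absent, so *gixR* is not transcribed.
So GixR is not produced.
Required activator DovG is absent, so *sibD* is not transcribed.

OFF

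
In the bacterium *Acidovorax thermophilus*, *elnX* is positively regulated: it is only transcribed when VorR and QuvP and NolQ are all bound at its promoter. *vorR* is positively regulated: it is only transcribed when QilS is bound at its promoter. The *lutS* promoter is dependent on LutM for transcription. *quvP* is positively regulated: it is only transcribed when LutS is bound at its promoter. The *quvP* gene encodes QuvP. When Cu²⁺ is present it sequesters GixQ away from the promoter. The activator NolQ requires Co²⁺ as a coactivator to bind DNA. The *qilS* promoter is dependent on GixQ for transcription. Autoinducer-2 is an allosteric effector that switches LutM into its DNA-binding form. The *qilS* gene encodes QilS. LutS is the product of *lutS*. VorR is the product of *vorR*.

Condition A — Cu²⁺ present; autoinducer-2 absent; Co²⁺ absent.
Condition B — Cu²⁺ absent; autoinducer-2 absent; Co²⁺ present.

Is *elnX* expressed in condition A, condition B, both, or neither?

neither

Condition A:
Cu²⁺ is present, so GixQ is inactive.
Required activator GixQ is absent, so *qilS* is not transcribed.
So QilS is not produced.
Required activator QilS is absent, so *vorR* is not transcribed.
So VorR is not produced.
Autoinducer-2 is absent, so LutM is inactive.
Required activator LutM is absent, so *lutS* is not transcribed.
So LutS is not produced.
Required activator LutS is absent, so *quvP* is not transcribed.
So QuvP is not produced.
Co²⁺ is absent, so NolQ is inactive.
Required activator VorR is absent, so *elnX* is not transcribed.
→ *elnX* is OFF in A.
Condition B:
Cu²⁺ is absent, so GixQ is active.
No repressor is bound and GixQ is active, so *qilS* is transcribed.
So QilS is produced and active.
No repressor is bound and QilS is active, so *vorR* is transcribed.
So VorR is produced and active.
Autoinducer-2 is absent, so LutM is inactive.
Required activator LutM is absent, so *lutS* is not transcribed.
So LutS is not produced.
Required activator LutS is absent, so *quvP* is not transcribed.
So QuvP is not produced.
Co²⁺ is present, so NolQ is active.
Required activator QuvP is absent, so *elnX* is not transcribed.
→ *elnX* is OFF in B.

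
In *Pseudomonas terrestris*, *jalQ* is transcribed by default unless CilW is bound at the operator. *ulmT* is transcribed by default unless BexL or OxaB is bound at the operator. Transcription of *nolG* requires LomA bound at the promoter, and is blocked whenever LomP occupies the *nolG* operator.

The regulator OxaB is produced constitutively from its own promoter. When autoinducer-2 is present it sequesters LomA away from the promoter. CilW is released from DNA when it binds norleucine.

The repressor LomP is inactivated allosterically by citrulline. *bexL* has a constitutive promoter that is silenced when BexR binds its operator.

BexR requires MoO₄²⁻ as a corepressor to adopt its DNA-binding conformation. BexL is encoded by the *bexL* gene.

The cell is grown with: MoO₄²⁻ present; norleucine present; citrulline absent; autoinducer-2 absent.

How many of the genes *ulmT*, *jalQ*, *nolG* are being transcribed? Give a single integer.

1

MoO₄²⁻ is present, so BexR is active.
With repressor BexR bound, *bexL* is not transcribed.
So BexL is not produced.
OxaB is produced constitutively and is active.
With repressor OxaB bound, *ulmT* is not transcribed.
→ *ulmT* is OFF.
Norleucine is present, so CilW is inactive.
With no repressor bound, *jalQ* is transcribed.
→ *jalQ* is ON.
Autoinducer-2 is absent, so LomA is active.
Citrulline is absent, so LomP is active.
With repressor LomP bound, *nolG* is not transcribed.
→ *nolG* is OFF.
1 of the 3 genes is transcribed.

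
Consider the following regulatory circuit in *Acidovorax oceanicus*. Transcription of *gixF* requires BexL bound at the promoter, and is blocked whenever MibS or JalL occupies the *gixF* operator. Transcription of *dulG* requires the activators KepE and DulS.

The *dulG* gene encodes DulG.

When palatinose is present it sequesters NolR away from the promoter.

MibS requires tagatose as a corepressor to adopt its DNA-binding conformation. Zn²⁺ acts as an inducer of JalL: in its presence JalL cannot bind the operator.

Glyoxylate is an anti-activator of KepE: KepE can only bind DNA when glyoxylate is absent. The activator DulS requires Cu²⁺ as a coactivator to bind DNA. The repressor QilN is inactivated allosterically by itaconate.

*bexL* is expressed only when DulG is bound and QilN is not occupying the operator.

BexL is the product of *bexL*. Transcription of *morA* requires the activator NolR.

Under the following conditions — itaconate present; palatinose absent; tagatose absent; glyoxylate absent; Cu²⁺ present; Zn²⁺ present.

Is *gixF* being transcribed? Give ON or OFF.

ON

Itaconate is present, so QilN is inactive.
Glyoxylate is absent, so KepE is active.
Cu²⁺ is present, so DulS is active.
No repressor is bound and KepE and DulS are active, so *dulG* is transcribed.
So DulG is produced and active.
No repressor is bound and DulG is active, so *bexL* is transcribed.
So BexL is produced and active.
Tagatose is absent, so MibS is inactive.
Zn²⁺ is present, so JalL is inactive.
No repressor is bound and BexL is active, so *gixF* is transcribed.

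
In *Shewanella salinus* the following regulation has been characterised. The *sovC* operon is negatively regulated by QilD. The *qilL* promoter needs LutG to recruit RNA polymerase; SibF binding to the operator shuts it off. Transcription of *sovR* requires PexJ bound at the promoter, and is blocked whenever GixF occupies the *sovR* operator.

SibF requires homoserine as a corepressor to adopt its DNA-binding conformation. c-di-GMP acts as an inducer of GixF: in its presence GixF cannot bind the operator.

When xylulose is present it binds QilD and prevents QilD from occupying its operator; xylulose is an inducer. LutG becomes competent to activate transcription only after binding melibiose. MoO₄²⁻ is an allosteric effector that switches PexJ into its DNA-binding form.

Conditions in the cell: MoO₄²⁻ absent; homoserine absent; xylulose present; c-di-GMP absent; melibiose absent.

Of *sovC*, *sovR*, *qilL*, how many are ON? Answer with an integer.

Xylulose is present, so QilD is inactive.
With no repressor bound, *sovC* is transcribed.
→ *sovC* is ON.
c-di-GMP is absent, so GixF is active.
MoO₄²⁻ is absent, so PexJ is inactive.
With repressor GixF bound, *sovR* is not transcribed.
→ *sovR* is OFF.
Melibiose is absent, so LutG is inactive.
Homoserine is absent, so SibF is inactive.
Required activator LutG is absent, so *qilL* is not transcribed.
→ *qilL* is OFF.
1 of the 3 genes is transcribed.

1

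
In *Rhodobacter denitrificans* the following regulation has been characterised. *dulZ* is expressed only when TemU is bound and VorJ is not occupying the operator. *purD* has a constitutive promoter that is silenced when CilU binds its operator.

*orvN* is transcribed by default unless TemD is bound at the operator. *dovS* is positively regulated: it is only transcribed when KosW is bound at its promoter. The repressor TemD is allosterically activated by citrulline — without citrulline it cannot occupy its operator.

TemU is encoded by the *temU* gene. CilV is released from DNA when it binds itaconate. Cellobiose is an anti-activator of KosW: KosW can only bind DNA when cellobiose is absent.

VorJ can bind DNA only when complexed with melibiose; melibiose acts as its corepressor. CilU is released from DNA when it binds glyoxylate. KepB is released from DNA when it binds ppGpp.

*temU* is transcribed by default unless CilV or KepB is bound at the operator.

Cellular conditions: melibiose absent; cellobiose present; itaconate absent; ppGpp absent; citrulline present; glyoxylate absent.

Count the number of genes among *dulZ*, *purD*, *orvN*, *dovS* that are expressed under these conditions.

Melibiose is absent, so VorJ is inactive.
Itaconate is absent, so CilV is active.
ppGpp is absent, so KepB is active.
With repressor CilV bound, *temU* is not transcribed.
So TemU is not produced.
Required activator TemU is absent, so *dulZ* is not transcribed.
→ *dulZ* is OFF.
Glyoxylate is absent, so CilU is active.
With repressor CilU bound, *purD* is not transcribed.
→ *purD* is OFF.
Citrulline is present, so TemD is active.
With repressor TemD bound, *orvN* is not transcribed.
→ *orvN* is OFF.
Cellobiose is present, so KosW is inactive.
Required activator KosW is absent, so *dovS* is not transcribed.
→ *dovS* is OFF.
0 of the 4 genes are transcribed.

0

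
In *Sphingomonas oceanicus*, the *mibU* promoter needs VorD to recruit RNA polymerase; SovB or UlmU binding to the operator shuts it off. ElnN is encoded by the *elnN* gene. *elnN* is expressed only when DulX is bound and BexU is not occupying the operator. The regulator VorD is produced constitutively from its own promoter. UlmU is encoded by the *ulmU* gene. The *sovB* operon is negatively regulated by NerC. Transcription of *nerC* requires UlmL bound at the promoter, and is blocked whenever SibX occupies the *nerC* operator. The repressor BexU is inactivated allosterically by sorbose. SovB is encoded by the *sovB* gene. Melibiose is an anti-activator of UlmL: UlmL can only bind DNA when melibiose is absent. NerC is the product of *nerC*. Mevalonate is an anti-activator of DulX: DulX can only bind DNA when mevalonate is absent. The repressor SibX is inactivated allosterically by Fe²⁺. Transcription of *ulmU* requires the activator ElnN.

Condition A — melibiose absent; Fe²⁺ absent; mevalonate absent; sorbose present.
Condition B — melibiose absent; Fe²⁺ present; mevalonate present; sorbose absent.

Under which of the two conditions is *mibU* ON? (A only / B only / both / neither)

Condition A:
Melibiose is absent, so UlmL is active.
Fe²⁺ is absent, so SibX is active.
With repressor SibX bound, *nerC* is not transcribed.
So NerC is not produced.
With no repressor bound, *sovB* is transcribed.
So SovB is produced and active.
VorD is produced constitutively and is active.
Mevalonate is absent, so DulX is active.
Sorbose is present, so BexU is inactive.
No repressor is bound and DulX is active, so *elnN* is transcribed.
So ElnN is produced and active.
No repressor is bound and ElnN is active, so *ulmU* is transcribed.
So UlmU is produced and active.
With repressor SovB bound, *mibU* is not transcribed.
→ *mibU* is OFF in A.
Condition B:
Melibiose is absent, so UlmL is active.
Fe²⁺ is present, so SibX is inactive.
No repressor is bound and UlmL is active, so *nerC* is transcribed.
So NerC is produced and active.
With repressor NerC bound, *sovB* is not transcribed.
So SovB is not produced.
VorD is produced constitutively and is active.
Mevalonate is present, so DulX is inactive.
Sorbose is absent, so BexU is active.
With repressor BexU bound, *elnN* is not transcribed.
So ElnN is not produced.
Required activator ElnN is absent, so *ulmU* is not transcribed.
So UlmU is not produced.
No repressor is bound and VorD is active, so *mibU* is transcribed.
→ *mibU* is ON in B.

B only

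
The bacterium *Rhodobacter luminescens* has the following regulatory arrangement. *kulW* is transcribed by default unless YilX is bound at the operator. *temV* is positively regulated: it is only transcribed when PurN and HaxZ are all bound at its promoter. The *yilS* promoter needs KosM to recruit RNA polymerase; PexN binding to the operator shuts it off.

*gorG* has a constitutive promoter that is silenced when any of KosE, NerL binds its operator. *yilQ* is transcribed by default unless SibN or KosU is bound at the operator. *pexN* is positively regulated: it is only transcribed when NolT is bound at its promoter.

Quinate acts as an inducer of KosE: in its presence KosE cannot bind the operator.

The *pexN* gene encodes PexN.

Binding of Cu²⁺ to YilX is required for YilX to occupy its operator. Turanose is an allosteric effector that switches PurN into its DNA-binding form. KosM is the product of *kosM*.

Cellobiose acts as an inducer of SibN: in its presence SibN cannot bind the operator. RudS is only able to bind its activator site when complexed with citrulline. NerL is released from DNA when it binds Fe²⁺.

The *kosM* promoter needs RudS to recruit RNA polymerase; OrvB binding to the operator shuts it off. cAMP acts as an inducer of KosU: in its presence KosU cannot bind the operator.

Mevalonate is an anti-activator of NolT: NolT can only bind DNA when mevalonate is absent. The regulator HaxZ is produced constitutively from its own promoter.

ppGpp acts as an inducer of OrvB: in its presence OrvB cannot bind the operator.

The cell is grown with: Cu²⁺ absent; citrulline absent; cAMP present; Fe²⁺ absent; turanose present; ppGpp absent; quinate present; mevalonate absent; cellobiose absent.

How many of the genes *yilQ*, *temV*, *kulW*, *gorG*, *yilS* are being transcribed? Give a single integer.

Cellobiose is absent, so SibN is active.
cAMP is present, so KosU is inactive.
With repressor SibN bound, *yilQ* is not transcribed.
→ *yilQ* is OFF.
Turanose is present, so PurN is active.
HaxZ is produced constitutively and is active.
No repressor is bound and PurN and HaxZ are active, so *temV* is transcribed.
→ *temV* is ON.
Cu²⁺ is absent, so YilX is inactive.
With no repressor bound, *kulW* is transcribed.
→ *kulW* is ON.
Quinate is present, so KosE is inactive.
Fe²⁺ is absent, so NerL is active.
With repressor NerL bound, *gorG* is not transcribed.
→ *gorG* is OFF.
ppGpp is absent, so OrvB is active.
Citrulline is absent, so RudS is inactive.
With repressor OrvB bound, *kosM* is not transcribed.
So KosM is not produced.
Mevalonate is absent, so NolT is active.
No repressor is bound and NolT is active, so *pexN* is transcribed.
So PexN is produced and active.
With repressor PexN bound, *yilS* is not transcribed.
→ *yilS* is OFF.
2 of the 5 genes are transcribed.

2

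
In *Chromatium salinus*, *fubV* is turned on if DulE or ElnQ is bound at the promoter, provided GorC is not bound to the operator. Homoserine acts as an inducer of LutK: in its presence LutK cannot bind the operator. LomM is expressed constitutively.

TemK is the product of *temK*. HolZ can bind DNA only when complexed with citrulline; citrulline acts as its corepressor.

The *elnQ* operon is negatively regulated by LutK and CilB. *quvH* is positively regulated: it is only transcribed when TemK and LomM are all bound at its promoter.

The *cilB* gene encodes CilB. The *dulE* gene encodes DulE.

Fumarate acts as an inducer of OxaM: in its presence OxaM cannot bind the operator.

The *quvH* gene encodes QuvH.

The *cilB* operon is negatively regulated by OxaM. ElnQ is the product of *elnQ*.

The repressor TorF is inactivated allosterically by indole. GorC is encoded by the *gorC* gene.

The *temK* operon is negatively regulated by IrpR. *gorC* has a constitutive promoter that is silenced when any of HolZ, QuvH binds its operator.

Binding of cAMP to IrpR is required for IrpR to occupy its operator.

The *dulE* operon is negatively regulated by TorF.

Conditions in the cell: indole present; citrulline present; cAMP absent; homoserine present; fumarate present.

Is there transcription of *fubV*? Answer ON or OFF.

Citrulline is present, so HolZ is active.
cAMP is absent, so IrpR is inactive.
With no repressor bound, *temK* is transcribed.
So TemK is produced and active.
LomM is produced constitutively and is active.
No repressor is bound and TemK and LomM are active, so *quvH* is transcribed.
So QuvH is produced and active.
With repressor HolZ bound, *gorC* is not transcribed.
So GorC is not produced.
Indole is present, so TorF is inactive.
With no repressor bound, *dulE* is transcribed.
So DulE is produced and active.
Homoserine is present, so LutK is inactive.
Fumarate is present, so OxaM is inactive.
With no repressor bound, *cilB* is transcribed.
So CilB is produced and active.
With repressor CilB bound, *elnQ* is not transcribed.
So ElnQ is not produced.
Activator DulE is present, so *fubV* is transcribed.

ON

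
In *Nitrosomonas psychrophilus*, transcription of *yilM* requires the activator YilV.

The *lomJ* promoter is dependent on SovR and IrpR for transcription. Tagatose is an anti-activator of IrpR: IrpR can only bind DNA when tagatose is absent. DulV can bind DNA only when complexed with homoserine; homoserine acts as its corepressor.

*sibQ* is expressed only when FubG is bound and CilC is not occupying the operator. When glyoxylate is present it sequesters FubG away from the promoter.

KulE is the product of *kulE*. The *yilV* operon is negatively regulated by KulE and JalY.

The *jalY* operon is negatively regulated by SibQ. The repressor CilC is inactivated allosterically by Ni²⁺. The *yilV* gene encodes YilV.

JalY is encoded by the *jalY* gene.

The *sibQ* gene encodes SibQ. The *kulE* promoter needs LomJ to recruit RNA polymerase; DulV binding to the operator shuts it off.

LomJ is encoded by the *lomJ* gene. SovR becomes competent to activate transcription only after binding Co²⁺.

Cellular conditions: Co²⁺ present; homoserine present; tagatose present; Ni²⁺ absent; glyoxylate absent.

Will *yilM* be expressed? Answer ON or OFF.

OFF

Co²⁺ is present, so SovR is active.
Tagatose is present, so IrpR is inactive.
Required activator IrpR is absent, so *lomJ* is not transcribed.
So LomJ is not produced.
Homoserine is present, so DulV is active.
With repressor DulV bound, *kulE* is not transcribed.
So KulE is not produced.
Glyoxylate is absent, so FubG is active.
Ni²⁺ is absent, so CilC is active.
With repressor CilC bound, *sibQ* is not transcribed.
So SibQ is not produced.
With no repressor bound, *jalY* is transcribed.
So JalY is produced and active.
With repressor JalY bound, *yilV* is not transcribed.
So YilV is not produced.
Required activator YilV is absent, so *yilM* is not transcribed.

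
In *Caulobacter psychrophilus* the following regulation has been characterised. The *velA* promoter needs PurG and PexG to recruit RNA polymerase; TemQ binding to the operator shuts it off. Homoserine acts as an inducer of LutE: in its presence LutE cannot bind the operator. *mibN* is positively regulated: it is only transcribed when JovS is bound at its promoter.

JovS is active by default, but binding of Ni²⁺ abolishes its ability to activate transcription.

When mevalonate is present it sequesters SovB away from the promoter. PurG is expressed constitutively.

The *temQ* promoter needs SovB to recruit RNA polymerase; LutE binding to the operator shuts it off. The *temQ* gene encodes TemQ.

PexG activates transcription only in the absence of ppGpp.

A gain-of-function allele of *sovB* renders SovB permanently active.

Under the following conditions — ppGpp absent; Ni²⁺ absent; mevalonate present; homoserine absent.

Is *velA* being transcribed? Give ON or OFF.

ON

PurG is produced constitutively and is active.
ppGpp is absent, so PexG is active.
Homoserine is absent, so LutE is active.
SovB is constitutively active in this strain.
With repressor LutE bound, *temQ* is not transcribed.
So TemQ is not produced.
No repressor is bound and PurG and PexG are active, so *velA* is transcribed.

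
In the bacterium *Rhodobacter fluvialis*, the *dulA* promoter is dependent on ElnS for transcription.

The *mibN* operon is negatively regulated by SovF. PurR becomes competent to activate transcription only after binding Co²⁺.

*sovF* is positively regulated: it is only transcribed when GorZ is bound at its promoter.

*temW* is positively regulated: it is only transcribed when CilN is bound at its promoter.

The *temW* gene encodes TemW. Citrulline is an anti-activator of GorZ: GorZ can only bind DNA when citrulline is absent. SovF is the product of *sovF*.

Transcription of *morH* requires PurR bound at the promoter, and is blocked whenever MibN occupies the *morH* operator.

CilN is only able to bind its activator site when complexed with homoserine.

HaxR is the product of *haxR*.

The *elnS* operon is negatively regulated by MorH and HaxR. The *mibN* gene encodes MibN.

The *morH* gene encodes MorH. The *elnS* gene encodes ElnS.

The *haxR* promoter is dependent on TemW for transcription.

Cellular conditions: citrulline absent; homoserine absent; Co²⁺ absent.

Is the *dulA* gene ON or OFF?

Citrulline is absent, so GorZ is active.
No repressor is bound and GorZ is active, so *sovF* is transcribed.
So SovF is produced and active.
With repressor SovF bound, *mibN* is not transcribed.
So MibN is not produced.
Co²⁺ is absent, so PurR is inactive.
Required activator PurR is absent, so *morH* is not transcribed.
So MorH is not produced.
Homoserine is absent, so CilN is inactive.
Required activator CilN is absent, so *temW* is not transcribed.
So TemW is not produced.
Required activator TemW is absent, so *haxR* is not transcribed.
So HaxR is not produced.
With no repressor bound, *elnS* is transcribed.
So ElnS is produced and active.
No repressor is bound and ElnS is active, so *dulA* is transcribed.

ON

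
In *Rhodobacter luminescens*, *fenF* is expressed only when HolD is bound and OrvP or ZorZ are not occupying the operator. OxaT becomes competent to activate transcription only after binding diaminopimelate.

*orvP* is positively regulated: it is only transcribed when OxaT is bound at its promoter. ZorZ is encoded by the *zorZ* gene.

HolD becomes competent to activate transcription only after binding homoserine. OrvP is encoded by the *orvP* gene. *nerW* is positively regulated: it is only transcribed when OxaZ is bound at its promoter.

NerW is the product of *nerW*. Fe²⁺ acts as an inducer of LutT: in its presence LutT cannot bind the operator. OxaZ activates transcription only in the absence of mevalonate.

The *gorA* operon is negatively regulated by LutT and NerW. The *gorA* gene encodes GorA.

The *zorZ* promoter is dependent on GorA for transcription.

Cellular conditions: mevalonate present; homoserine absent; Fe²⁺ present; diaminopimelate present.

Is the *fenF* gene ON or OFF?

Homoserine is absent, so HolD is inactive.
Diaminopimelate is present, so OxaT is active.
No repressor is bound and OxaT is active, so *orvP* is transcribed.
So OrvP is produced and active.
Fe²⁺ is present, so LutT is inactive.
Mevalonate is present, so OxaZ is inactive.
Required activator OxaZ is absent, so *nerW* is not transcribed.
So NerW is not produced.
With no repressor bound, *gorA* is transcribed.
So GorA is produced and active.
No repressor is bound and GorA is active, so *zorZ* is transcribed.
So ZorZ is produced and active.
With repressor OrvP bound, *fenF* is not transcribed.

OFF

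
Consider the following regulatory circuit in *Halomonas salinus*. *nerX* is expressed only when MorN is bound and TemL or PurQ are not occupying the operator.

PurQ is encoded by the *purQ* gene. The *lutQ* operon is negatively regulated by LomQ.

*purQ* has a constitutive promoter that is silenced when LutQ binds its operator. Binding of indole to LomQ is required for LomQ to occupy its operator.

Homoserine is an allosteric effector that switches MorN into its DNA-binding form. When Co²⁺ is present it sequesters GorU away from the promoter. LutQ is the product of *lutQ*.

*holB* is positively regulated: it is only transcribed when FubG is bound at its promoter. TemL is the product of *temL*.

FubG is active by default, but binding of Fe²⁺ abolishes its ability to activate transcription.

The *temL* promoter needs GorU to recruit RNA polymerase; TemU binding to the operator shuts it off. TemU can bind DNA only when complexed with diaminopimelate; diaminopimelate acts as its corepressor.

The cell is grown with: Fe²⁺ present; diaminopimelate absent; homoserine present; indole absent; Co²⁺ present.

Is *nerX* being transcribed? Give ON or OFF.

ON

Diaminopimelate is absent, so TemU is inactive.
Co²⁺ is present, so GorU is inactive.
Required activator GorU is absent, so *temL* is not transcribed.
So TemL is not produced.
Homoserine is present, so MorN is active.
Indole is absent, so LomQ is inactive.
With no repressor bound, *lutQ* is transcribed.
So LutQ is produced and active.
With repressor LutQ bound, *purQ* is not transcribed.
So PurQ is not produced.
No repressor is bound and MorN is active, so *nerX* is transcribed.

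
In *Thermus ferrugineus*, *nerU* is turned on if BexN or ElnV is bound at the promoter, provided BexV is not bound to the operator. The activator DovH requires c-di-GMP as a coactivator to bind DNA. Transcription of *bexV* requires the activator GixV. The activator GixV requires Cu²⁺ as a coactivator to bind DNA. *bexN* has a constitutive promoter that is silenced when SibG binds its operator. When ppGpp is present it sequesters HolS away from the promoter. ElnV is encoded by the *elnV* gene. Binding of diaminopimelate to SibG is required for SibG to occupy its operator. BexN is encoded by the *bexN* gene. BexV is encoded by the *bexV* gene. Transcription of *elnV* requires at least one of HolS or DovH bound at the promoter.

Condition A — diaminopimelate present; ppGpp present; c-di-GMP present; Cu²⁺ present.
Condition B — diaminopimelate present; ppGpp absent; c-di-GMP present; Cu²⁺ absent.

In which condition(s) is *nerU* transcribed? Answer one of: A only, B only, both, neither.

B only

Condition A:
Diaminopimelate is present, so SibG is active.
With repressor SibG bound, *bexN* is not transcribed.
So BexN is not produced.
ppGpp is present, so HolS is inactive.
c-di-GMP is present, so DovH is active.
Activator DovH is present, so *elnV* is transcribed.
So ElnV is produced and active.
Cu²⁺ is present, so GixV is active.
No repressor is bound and GixV is active, so *bexV* is transcribed.
So BexV is produced and active.
With repressor BexV bound, *nerU* is not transcribed.
→ *nerU* is OFF in A.
Condition B:
Diaminopimelate is present, so SibG is active.
With repressor SibG bound, *bexN* is not transcribed.
So BexN is not produced.
ppGpp is absent, so HolS is active.
c-di-GMP is present, so DovH is active.
Activator HolS is present, so *elnV* is transcribed.
So ElnV is produced and active.
Cu²⁺ is absent, so GixV is inactive.
Required activator GixV is absent, so *bexV* is not transcribed.
So BexV is not produced.
Activator ElnV is present, so *nerU* is transcribed.
→ *nerU* is ON in B.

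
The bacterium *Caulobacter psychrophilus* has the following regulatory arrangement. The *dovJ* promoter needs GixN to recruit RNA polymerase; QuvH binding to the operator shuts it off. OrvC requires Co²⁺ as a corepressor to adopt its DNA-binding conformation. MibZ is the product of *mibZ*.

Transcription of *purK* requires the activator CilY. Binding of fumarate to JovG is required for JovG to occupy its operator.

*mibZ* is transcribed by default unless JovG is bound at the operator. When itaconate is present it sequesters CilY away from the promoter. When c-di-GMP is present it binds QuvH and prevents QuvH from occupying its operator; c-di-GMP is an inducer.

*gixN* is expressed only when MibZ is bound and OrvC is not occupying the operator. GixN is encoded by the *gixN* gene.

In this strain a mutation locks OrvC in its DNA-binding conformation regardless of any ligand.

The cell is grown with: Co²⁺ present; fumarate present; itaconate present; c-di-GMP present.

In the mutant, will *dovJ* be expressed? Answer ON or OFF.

OFF

c-di-GMP is present, so QuvH is inactive.
OrvC is constitutively active in this strain.
Fumarate is present, so JovG is active.
With repressor JovG bound, *mibZ* is not transcribed.
So MibZ is not produced.
With repressor OrvC bound, *gixN* is not transcribed.
So GixN is not produced.
Required activator GixN is absent, so *dovJ* is not transcribed.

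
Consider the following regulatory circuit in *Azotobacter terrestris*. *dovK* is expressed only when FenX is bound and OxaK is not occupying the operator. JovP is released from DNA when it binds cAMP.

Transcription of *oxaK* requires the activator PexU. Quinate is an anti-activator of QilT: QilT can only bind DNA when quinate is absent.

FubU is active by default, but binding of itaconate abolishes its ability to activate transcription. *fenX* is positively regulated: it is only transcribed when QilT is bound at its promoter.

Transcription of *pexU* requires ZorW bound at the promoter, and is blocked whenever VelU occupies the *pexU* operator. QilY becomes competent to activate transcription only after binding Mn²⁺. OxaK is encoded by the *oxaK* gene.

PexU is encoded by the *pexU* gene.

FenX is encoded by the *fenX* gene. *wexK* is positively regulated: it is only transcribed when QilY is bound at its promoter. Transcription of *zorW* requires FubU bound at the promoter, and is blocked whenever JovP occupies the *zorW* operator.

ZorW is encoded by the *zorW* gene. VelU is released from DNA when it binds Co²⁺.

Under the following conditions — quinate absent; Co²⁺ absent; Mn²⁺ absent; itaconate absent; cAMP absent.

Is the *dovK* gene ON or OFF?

Quinate is absent, so QilT is active.
No repressor is bound and QilT is active, so *fenX* is transcribed.
So FenX is produced and active.
Co²⁺ is absent, so VelU is active.
cAMP is absent, so JovP is active.
Itaconate is absent, so FubU is active.
With repressor JovP bound, *zorW* is not transcribed.
So ZorW is not produced.
With repressor VelU bound, *pexU* is not transcribed.
So PexU is not produced.
Required activator PexU is absent, so *oxaK* is not transcribed.
So OxaK is not produced.
No repressor is bound and FenX is active, so *dovK* is transcribed.

ON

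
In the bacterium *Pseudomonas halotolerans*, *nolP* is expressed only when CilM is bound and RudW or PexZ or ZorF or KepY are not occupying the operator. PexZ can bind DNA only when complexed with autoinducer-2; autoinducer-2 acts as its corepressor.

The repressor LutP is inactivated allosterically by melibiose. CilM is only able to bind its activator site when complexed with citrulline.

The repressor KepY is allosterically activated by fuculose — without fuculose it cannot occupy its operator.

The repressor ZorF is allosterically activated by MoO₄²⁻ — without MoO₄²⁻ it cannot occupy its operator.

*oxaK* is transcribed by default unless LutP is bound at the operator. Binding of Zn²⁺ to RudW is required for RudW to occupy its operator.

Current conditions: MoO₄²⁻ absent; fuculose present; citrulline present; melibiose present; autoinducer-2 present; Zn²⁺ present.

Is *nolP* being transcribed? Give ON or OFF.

Zn²⁺ is present, so RudW is active.
Citrulline is present, so CilM is active.
Autoinducer-2 is present, so PexZ is active.
MoO₄²⁻ is absent, so ZorF is inactive.
Fuculose is present, so KepY is active.
With repressor RudW bound, *nolP* is not transcribed.

OFF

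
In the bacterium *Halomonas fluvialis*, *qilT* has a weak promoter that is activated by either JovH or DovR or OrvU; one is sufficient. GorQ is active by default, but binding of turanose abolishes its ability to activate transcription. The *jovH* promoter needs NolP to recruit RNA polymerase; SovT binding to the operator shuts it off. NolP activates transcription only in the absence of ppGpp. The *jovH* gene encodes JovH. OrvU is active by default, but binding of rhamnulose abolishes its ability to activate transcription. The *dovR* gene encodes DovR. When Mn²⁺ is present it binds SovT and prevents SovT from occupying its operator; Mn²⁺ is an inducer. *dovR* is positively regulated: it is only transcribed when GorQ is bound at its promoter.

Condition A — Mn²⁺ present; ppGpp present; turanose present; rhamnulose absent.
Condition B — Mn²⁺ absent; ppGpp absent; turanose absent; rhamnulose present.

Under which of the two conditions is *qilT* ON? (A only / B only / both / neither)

Condition A:
Mn²⁺ is present, so SovT is inactive.
ppGpp is present, so NolP is inactive.
Required activator NolP is absent, so *jovH* is not transcribed.
So JovH is not produced.
Turanose is present, so GorQ is inactive.
Required activator GorQ is absent, so *dovR* is not transcribed.
So DovR is not produced.
Rhamnulose is absent, so OrvU is active.
Activator OrvU is present, so *qilT* is transcribed.
→ *qilT* is ON in A.
Condition B:
Mn²⁺ is absent, so SovT is active.
ppGpp is absent, so NolP is active.
With repressor SovT bound, *jovH* is not transcribed.
So JovH is not produced.
Turanose is absent, so GorQ is active.
No repressor is bound and GorQ is active, so *dovR* is transcribed.
So DovR is produced and active.
Rhamnulose is present, so OrvU is inactive.
Activator DovR is present, so *qilT* is transcribed.
→ *qilT* is ON in B.

both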